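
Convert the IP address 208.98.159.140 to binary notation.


208 = 11010000
98 = 01100010
159 = 10011111
140 = 10001100
Binary: 11010000.01100010.10011111.10001100


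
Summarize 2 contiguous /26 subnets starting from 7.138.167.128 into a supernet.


Original prefix: /26
Number of subnets: 2 = 2^1
New prefix = 26 - 1 = 25
Supernet: 7.138.167.128/25


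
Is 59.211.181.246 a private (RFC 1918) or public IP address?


RFC 1918 private ranges:
  10.0.0.0/8 (10.0.0.0 - 10.255.255.255)
  172.16.0.0/12 (172.16.0.0 - 172.31.255.255)
  192.168.0.0/16 (192.168.0.0 - 192.168.255.255)
Public (not in any RFC 1918 range)


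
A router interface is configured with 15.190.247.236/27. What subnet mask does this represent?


/27 means 27 network bits, 5 host bits
Binary: 11111111111111111111111111100000
Mask: 255.255.255.224


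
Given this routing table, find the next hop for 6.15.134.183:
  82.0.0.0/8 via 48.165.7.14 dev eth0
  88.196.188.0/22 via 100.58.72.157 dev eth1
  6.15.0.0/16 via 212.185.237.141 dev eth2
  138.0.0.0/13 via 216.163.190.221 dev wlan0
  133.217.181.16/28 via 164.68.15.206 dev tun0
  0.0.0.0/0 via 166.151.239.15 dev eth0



Longest prefix match for 6.15.134.183:
  /8 82.0.0.0: no
  /22 88.196.188.0: no
  /16 6.15.0.0: MATCH
  /13 138.0.0.0: no
  /28 133.217.181.16: no
  /0 0.0.0.0: MATCH
Selected: next-hop 212.185.237.141 via eth2 (matched /16)


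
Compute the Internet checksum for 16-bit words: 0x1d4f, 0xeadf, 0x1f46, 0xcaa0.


Sum all words (with carry folding):
+ 0x1d4f = 0x1d4f
+ 0xeadf = 0x082f
+ 0x1f46 = 0x2775
+ 0xcaa0 = 0xf215
One's complement: ~0xf215
Checksum = 0x0dea


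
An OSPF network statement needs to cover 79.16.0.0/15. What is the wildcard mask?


Subnet mask: 255.254.0.0
Wildcard = 255.255.255.255 - subnet mask
255 - 255 = 0
255 - 254 = 1
255 - 0 = 255
255 - 0 = 255
Wildcard: 0.1.255.255


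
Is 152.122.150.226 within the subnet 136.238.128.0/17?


Subnet network: 136.238.128.0
Test IP AND mask: 152.122.128.0
No, 152.122.150.226 is not in 136.238.128.0/17


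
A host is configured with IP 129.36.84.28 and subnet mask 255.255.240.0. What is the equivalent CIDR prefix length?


Binary: 11111111.11111111.11110000.00000000
Count leading 1s
Prefix: /20


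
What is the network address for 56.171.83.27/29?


IP:   00111000.10101011.01010011.00011011
Mask: 11111111.11111111.11111111.11111000
AND operation:
Net:  00111000.10101011.01010011.00011000
Network: 56.171.83.24/29


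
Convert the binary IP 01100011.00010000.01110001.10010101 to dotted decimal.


01100011 = 99
00010000 = 16
01110001 = 113
10010101 = 149
IP: 99.16.113.149


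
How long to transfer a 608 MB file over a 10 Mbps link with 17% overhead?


Effective throughput = 10 * (1 - 17/100) = 8.3 Mbps
File size in Mb = 608 * 8 = 4864 Mb
Time = 4864 / 8.3
Time = 586.0241 seconds


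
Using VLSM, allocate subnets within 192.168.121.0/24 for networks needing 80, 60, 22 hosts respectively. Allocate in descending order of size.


80 hosts -> /25 (126 usable): 192.168.121.0/25
60 hosts -> /26 (62 usable): 192.168.121.128/26
22 hosts -> /27 (30 usable): 192.168.121.192/27
Allocation: 192.168.121.0/25 (80 hosts, 126 usable); 192.168.121.128/26 (60 hosts, 62 usable); 192.168.121.192/27 (22 hosts, 30 usable)


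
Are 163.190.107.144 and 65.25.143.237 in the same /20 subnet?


Mask: 255.255.240.0
163.190.107.144 AND mask = 163.190.96.0
65.25.143.237 AND mask = 65.25.128.0
No, different subnets (163.190.96.0 vs 65.25.128.0)


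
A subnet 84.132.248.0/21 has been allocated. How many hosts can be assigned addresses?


Host bits = 32 - 21 = 11
Total addresses = 2^11 = 2048
Usable = total - 2 (network and broadcast)
Usable hosts: 2046


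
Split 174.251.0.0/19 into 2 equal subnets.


New prefix = 19 + 1 = 20
Each subnet has 4096 addresses
  174.251.0.0/20
  174.251.16.0/20
Subnets: 174.251.0.0/20, 174.251.16.0/20


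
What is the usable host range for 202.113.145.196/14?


Network: 202.112.0.0
Broadcast: 202.115.255.255
First usable = network + 1
Last usable = broadcast - 1
Range: 202.112.0.1 to 202.115.255.254


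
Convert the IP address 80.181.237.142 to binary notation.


80 = 01010000
181 = 10110101
237 = 11101101
142 = 10001110
Binary: 01010000.10110101.11101101.10001110


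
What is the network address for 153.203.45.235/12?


IP:   10011001.11001011.00101101.11101011
Mask: 11111111.11110000.00000000.00000000
AND operation:
Net:  10011001.11000000.00000000.00000000
Network: 153.192.0.0/12


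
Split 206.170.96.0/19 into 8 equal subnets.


New prefix = 19 + 3 = 22
Each subnet has 1024 addresses
  206.170.96.0/22
  206.170.100.0/22
  206.170.104.0/22
  206.170.108.0/22
  206.170.112.0/22
  206.170.116.0/22
  206.170.120.0/22
  206.170.124.0/22
Subnets: 206.170.96.0/22, 206.170.100.0/22, 206.170.104.0/22, 206.170.108.0/22, 206.170.112.0/22, 206.170.116.0/22, 206.170.120.0/22, 206.170.124.0/22


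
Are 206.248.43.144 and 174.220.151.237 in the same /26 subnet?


Mask: 255.255.255.192
206.248.43.144 AND mask = 206.248.43.128
174.220.151.237 AND mask = 174.220.151.192
No, different subnets (206.248.43.128 vs 174.220.151.192)


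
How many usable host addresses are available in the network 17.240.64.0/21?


Host bits = 32 - 21 = 11
Total addresses = 2^11 = 2048
Usable = total - 2 (network and broadcast)
Usable hosts: 2046


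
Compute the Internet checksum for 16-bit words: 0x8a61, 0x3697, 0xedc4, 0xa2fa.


Sum all words (with carry folding):
+ 0x8a61 = 0x8a61
+ 0x3697 = 0xc0f8
+ 0xedc4 = 0xaebd
+ 0xa2fa = 0x51b8
One's complement: ~0x51b8
Checksum = 0xae47


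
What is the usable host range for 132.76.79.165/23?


Network: 132.76.78.0
Broadcast: 132.76.79.255
First usable = network + 1
Last usable = broadcast - 1
Range: 132.76.78.1 to 132.76.79.254


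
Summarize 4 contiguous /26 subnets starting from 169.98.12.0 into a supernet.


Original prefix: /26
Number of subnets: 4 = 2^2
New prefix = 26 - 2 = 24
Supernet: 169.98.12.0/24


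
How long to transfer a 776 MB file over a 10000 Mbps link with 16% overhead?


Effective throughput = 10000 * (1 - 16/100) = 8400 Mbps
File size in Mb = 776 * 8 = 6208 Mb
Time = 6208 / 8400
Time = 0.739 seconds


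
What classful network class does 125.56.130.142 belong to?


First octet: 125
Binary: 01111101
0xxxxxxx -> Class A (1-126)
Class A, default mask 255.0.0.0 (/8)


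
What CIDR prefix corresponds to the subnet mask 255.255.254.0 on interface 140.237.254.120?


Binary: 11111111.11111111.11111110.00000000
Count leading 1s
Prefix: /23


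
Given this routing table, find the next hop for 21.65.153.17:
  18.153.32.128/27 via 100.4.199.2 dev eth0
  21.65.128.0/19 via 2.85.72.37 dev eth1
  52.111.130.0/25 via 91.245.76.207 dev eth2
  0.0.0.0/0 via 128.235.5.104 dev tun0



Longest prefix match for 21.65.153.17:
  /27 18.153.32.128: no
  /19 21.65.128.0: MATCH
  /25 52.111.130.0: no
  /0 0.0.0.0: MATCH
Selected: next-hop 2.85.72.37 via eth1 (matched /19)


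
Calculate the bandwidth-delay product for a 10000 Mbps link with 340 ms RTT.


BDP = bandwidth * RTT
= 10000 Mbps * 340 ms
= 10000 * 1e6 * 340 / 1000 bits
= 3400000000 bits
= 425000000 bytes
= 415039.0625 KB
BDP = 3400000000 bits (425000000 bytes)


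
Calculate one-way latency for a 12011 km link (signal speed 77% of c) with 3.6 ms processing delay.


Speed = 0.77 * 3e5 km/s = 231000 km/s
Propagation delay = 12011 / 231000 = 0.052 s = 51.9957 ms
Processing delay = 3.6 ms
Total one-way latency = 55.5957 ms


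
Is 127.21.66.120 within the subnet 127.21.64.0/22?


Subnet network: 127.21.64.0
Test IP AND mask: 127.21.64.0
Yes, 127.21.66.120 is in 127.21.64.0/22


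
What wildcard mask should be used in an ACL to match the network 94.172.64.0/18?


Subnet mask: 255.255.192.0
Wildcard = 255.255.255.255 - subnet mask
255 - 255 = 0
255 - 255 = 0
255 - 192 = 63
255 - 0 = 255
Wildcard: 0.0.63.255


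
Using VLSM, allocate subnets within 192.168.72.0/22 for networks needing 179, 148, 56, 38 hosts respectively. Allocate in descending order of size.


179 hosts -> /24 (254 usable): 192.168.72.0/24
148 hosts -> /24 (254 usable): 192.168.73.0/24
56 hosts -> /26 (62 usable): 192.168.74.0/26
38 hosts -> /26 (62 usable): 192.168.74.64/26
Allocation: 192.168.72.0/24 (179 hosts, 254 usable); 192.168.73.0/24 (148 hosts, 254 usable); 192.168.74.0/26 (56 hosts, 62 usable); 192.168.74.64/26 (38 hosts, 62 usable)


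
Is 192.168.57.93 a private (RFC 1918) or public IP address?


RFC 1918 private ranges:
  10.0.0.0/8 (10.0.0.0 - 10.255.255.255)
  172.16.0.0/12 (172.16.0.0 - 172.31.255.255)
  192.168.0.0/16 (192.168.0.0 - 192.168.255.255)
Private (in 192.168.0.0/16)


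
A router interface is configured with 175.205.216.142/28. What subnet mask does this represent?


/28 means 28 network bits, 4 host bits
Binary: 11111111111111111111111111110000
Mask: 255.255.255.240


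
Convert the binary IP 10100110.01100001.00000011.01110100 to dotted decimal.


10100110 = 166
01100001 = 97
00000011 = 3
01110100 = 116
IP: 166.97.3.116


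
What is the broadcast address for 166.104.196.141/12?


Network: 166.96.0.0/12
Host bits = 20
Set all host bits to 1:
Broadcast: 166.111.255.255


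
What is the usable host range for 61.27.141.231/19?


Network: 61.27.128.0
Broadcast: 61.27.159.255
First usable = network + 1
Last usable = broadcast - 1
Range: 61.27.128.1 to 61.27.159.254


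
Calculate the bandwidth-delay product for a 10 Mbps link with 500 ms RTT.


BDP = bandwidth * RTT
= 10 Mbps * 500 ms
= 10 * 1e6 * 500 / 1000 bits
= 5000000 bits
= 625000 bytes
= 610.3516 KB
BDP = 5000000 bits (625000 bytes)


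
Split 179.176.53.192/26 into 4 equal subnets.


New prefix = 26 + 2 = 28
Each subnet has 16 addresses
  179.176.53.192/28
  179.176.53.208/28
  179.176.53.224/28
  179.176.53.240/28
Subnets: 179.176.53.192/28, 179.176.53.208/28, 179.176.53.224/28, 179.176.53.240/28


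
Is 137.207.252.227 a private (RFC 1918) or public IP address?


RFC 1918 private ranges:
  10.0.0.0/8 (10.0.0.0 - 10.255.255.255)
  172.16.0.0/12 (172.16.0.0 - 172.31.255.255)
  192.168.0.0/16 (192.168.0.0 - 192.168.255.255)
Public (not in any RFC 1918 range)


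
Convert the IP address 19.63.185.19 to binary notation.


19 = 00010011
63 = 00111111
185 = 10111001
19 = 00010011
Binary: 00010011.00111111.10111001.00010011


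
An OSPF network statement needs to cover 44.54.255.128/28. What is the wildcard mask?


Subnet mask: 255.255.255.240
Wildcard = 255.255.255.255 - subnet mask
255 - 255 = 0
255 - 255 = 0
255 - 255 = 0
255 - 240 = 15
Wildcard: 0.0.0.15


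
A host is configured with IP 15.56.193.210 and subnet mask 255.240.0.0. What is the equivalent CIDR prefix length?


Binary: 11111111.11110000.00000000.00000000
Count leading 1s
Prefix: /12


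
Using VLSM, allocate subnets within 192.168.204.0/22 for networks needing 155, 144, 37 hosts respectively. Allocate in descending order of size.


155 hosts -> /24 (254 usable): 192.168.204.0/24
144 hosts -> /24 (254 usable): 192.168.205.0/24
37 hosts -> /26 (62 usable): 192.168.206.0/26
Allocation: 192.168.204.0/24 (155 hosts, 254 usable); 192.168.205.0/24 (144 hosts, 254 usable); 192.168.206.0/26 (37 hosts, 62 usable)


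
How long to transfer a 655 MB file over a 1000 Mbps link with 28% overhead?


Effective throughput = 1000 * (1 - 28/100) = 720 Mbps
File size in Mb = 655 * 8 = 5240 Mb
Time = 5240 / 720
Time = 7.2778 seconds


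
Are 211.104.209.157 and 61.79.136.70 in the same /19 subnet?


Mask: 255.255.224.0
211.104.209.157 AND mask = 211.104.192.0
61.79.136.70 AND mask = 61.79.128.0
No, different subnets (211.104.192.0 vs 61.79.128.0)


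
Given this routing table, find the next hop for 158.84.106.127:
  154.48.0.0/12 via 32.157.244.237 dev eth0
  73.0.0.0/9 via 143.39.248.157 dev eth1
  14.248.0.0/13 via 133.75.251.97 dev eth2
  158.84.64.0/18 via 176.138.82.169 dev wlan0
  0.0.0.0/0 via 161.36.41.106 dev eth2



Longest prefix match for 158.84.106.127:
  /12 154.48.0.0: no
  /9 73.0.0.0: no
  /13 14.248.0.0: no
  /18 158.84.64.0: MATCH
  /0 0.0.0.0: MATCH
Selected: next-hop 176.138.82.169 via wlan0 (matched /18)


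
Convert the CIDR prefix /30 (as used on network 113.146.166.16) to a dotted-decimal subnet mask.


/30 means 30 network bits, 2 host bits
Binary: 11111111111111111111111111111100
Mask: 255.255.255.252


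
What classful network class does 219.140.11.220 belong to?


First octet: 219
Binary: 11011011
110xxxxx -> Class C (192-223)
Class C, default mask 255.255.255.0 (/24)


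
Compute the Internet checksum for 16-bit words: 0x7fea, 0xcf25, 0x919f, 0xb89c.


Sum all words (with carry folding):
+ 0x7fea = 0x7fea
+ 0xcf25 = 0x4f10
+ 0x919f = 0xe0af
+ 0xb89c = 0x994c
One's complement: ~0x994c
Checksum = 0x66b3


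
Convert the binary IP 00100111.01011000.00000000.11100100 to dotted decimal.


00100111 = 39
01011000 = 88
00000000 = 0
11100100 = 228
IP: 39.88.0.228


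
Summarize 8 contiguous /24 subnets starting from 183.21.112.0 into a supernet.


Original prefix: /24
Number of subnets: 8 = 2^3
New prefix = 24 - 3 = 21
Supernet: 183.21.112.0/21


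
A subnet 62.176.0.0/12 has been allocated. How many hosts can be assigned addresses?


Host bits = 32 - 12 = 20
Total addresses = 2^20 = 1048576
Usable = total - 2 (network and broadcast)
Usable hosts: 1048574


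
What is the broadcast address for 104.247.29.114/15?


Network: 104.246.0.0/15
Host bits = 17
Set all host bits to 1:
Broadcast: 104.247.255.255


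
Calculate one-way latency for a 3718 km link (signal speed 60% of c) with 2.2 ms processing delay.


Speed = 0.6 * 3e5 km/s = 180000 km/s
Propagation delay = 3718 / 180000 = 0.0207 s = 20.6556 ms
Processing delay = 2.2 ms
Total one-way latency = 22.8556 ms


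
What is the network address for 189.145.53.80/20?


IP:   10111101.10010001.00110101.01010000
Mask: 11111111.11111111.11110000.00000000
AND operation:
Net:  10111101.10010001.00110000.00000000
Network: 189.145.48.0/20


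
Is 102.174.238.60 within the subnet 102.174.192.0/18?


Subnet network: 102.174.192.0
Test IP AND mask: 102.174.192.0
Yes, 102.174.238.60 is in 102.174.192.0/18


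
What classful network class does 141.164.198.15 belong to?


First octet: 141
Binary: 10001101
10xxxxxx -> Class B (128-191)
Class B, default mask 255.255.0.0 (/16)


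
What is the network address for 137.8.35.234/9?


IP:   10001001.00001000.00100011.11101010
Mask: 11111111.10000000.00000000.00000000
AND operation:
Net:  10001001.00000000.00000000.00000000
Network: 137.0.0.0/9


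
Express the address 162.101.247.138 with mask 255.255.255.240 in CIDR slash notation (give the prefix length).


Binary: 11111111.11111111.11111111.11110000
Count leading 1s
Prefix: /28


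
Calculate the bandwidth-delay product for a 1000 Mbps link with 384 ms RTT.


BDP = bandwidth * RTT
= 1000 Mbps * 384 ms
= 1000 * 1e6 * 384 / 1000 bits
= 384000000 bits
= 48000000 bytes
= 46875 KB
BDP = 384000000 bits (48000000 bytes)


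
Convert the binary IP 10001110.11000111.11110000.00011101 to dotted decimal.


10001110 = 142
11000111 = 199
11110000 = 240
00011101 = 29
IP: 142.199.240.29


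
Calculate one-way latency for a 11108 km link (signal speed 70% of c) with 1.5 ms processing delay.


Speed = 0.7 * 3e5 km/s = 210000 km/s
Propagation delay = 11108 / 210000 = 0.0529 s = 52.8952 ms
Processing delay = 1.5 ms
Total one-way latency = 54.3952 ms


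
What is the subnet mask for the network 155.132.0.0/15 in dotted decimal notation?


/15 means 15 network bits, 17 host bits
Binary: 11111111111111100000000000000000
Mask: 255.254.0.0


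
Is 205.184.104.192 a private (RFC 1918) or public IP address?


RFC 1918 private ranges:
  10.0.0.0/8 (10.0.0.0 - 10.255.255.255)
  172.16.0.0/12 (172.16.0.0 - 172.31.255.255)
  192.168.0.0/16 (192.168.0.0 - 192.168.255.255)
Public (not in any RFC 1918 range)


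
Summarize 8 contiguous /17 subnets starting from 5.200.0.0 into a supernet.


Original prefix: /17
Number of subnets: 8 = 2^3
New prefix = 17 - 3 = 14
Supernet: 5.200.0.0/14


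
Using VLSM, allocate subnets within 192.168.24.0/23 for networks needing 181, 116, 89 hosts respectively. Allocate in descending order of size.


181 hosts -> /24 (254 usable): 192.168.24.0/24
116 hosts -> /25 (126 usable): 192.168.25.0/25
89 hosts -> /25 (126 usable): 192.168.25.128/25
Allocation: 192.168.24.0/24 (181 hosts, 254 usable); 192.168.25.0/25 (116 hosts, 126 usable); 192.168.25.128/25 (89 hosts, 126 usable)


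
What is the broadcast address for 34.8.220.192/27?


Network: 34.8.220.192/27
Host bits = 5
Set all host bits to 1:
Broadcast: 34.8.220.223


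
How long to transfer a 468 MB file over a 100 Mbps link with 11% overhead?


Effective throughput = 100 * (1 - 11/100) = 89 Mbps
File size in Mb = 468 * 8 = 3744 Mb
Time = 3744 / 89
Time = 42.0674 seconds


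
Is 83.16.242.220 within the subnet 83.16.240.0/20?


Subnet network: 83.16.240.0
Test IP AND mask: 83.16.240.0
Yes, 83.16.242.220 is in 83.16.240.0/20


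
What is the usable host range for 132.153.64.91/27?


Network: 132.153.64.64
Broadcast: 132.153.64.95
First usable = network + 1
Last usable = broadcast - 1
Range: 132.153.64.65 to 132.153.64.94


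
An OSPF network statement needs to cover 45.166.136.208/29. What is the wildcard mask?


Subnet mask: 255.255.255.248
Wildcard = 255.255.255.255 - subnet mask
255 - 255 = 0
255 - 255 = 0
255 - 255 = 0
255 - 248 = 7
Wildcard: 0.0.0.7


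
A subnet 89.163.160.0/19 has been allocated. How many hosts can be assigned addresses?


Host bits = 32 - 19 = 13
Total addresses = 2^13 = 8192
Usable = total - 2 (network and broadcast)
Usable hosts: 8190


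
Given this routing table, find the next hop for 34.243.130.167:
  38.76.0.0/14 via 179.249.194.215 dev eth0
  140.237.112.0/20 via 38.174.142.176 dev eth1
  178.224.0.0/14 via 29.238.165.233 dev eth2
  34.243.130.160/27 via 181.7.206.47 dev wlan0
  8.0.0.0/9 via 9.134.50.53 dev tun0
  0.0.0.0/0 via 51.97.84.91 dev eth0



Longest prefix match for 34.243.130.167:
  /14 38.76.0.0: no
  /20 140.237.112.0: no
  /14 178.224.0.0: no
  /27 34.243.130.160: MATCH
  /9 8.0.0.0: no
  /0 0.0.0.0: MATCH
Selected: next-hop 181.7.206.47 via wlan0 (matched /27)


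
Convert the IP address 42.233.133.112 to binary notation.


42 = 00101010
233 = 11101001
133 = 10000101
112 = 01110000
Binary: 00101010.11101001.10000101.01110000


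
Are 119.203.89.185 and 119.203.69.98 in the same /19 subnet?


Mask: 255.255.224.0
119.203.89.185 AND mask = 119.203.64.0
119.203.69.98 AND mask = 119.203.64.0
Yes, same subnet (119.203.64.0)


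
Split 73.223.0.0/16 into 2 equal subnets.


New prefix = 16 + 1 = 17
Each subnet has 32768 addresses
  73.223.0.0/17
  73.223.128.0/17
Subnets: 73.223.0.0/17, 73.223.128.0/17


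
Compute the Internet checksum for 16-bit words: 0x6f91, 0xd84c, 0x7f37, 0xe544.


Sum all words (with carry folding):
+ 0x6f91 = 0x6f91
+ 0xd84c = 0x47de
+ 0x7f37 = 0xc715
+ 0xe544 = 0xac5a
One's complement: ~0xac5a
Checksum = 0x53a5


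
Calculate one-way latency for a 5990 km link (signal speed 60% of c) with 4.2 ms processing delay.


Speed = 0.6 * 3e5 km/s = 180000 km/s
Propagation delay = 5990 / 180000 = 0.0333 s = 33.2778 ms
Processing delay = 4.2 ms
Total one-way latency = 37.4778 ms


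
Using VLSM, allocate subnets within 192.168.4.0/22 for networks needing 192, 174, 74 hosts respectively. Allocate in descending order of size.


192 hosts -> /24 (254 usable): 192.168.4.0/24
174 hosts -> /24 (254 usable): 192.168.5.0/24
74 hosts -> /25 (126 usable): 192.168.6.0/25
Allocation: 192.168.4.0/24 (192 hosts, 254 usable); 192.168.5.0/24 (174 hosts, 254 usable); 192.168.6.0/25 (74 hosts, 126 usable)


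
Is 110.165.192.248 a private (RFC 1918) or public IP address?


RFC 1918 private ranges:
  10.0.0.0/8 (10.0.0.0 - 10.255.255.255)
  172.16.0.0/12 (172.16.0.0 - 172.31.255.255)
  192.168.0.0/16 (192.168.0.0 - 192.168.255.255)
Public (not in any RFC 1918 range)


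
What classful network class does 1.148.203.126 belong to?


First octet: 1
Binary: 00000001
0xxxxxxx -> Class A (1-126)
Class A, default mask 255.0.0.0 (/8)


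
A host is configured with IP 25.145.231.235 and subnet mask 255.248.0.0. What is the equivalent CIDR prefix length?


Binary: 11111111.11111000.00000000.00000000
Count leading 1s
Prefix: /13


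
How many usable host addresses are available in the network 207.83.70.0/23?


Host bits = 32 - 23 = 9
Total addresses = 2^9 = 512
Usable = total - 2 (network and broadcast)
Usable hosts: 510


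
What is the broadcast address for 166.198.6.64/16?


Network: 166.198.0.0/16
Host bits = 16
Set all host bits to 1:
Broadcast: 166.198.255.255


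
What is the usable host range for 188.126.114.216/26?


Network: 188.126.114.192
Broadcast: 188.126.114.255
First usable = network + 1
Last usable = broadcast - 1
Range: 188.126.114.193 to 188.126.114.254


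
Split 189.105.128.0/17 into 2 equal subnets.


New prefix = 17 + 1 = 18
Each subnet has 16384 addresses
  189.105.128.0/18
  189.105.192.0/18
Subnets: 189.105.128.0/18, 189.105.192.0/18


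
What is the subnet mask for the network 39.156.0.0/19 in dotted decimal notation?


/19 means 19 network bits, 13 host bits
Binary: 11111111111111111110000000000000
Mask: 255.255.224.0


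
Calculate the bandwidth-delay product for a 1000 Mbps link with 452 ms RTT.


BDP = bandwidth * RTT
= 1000 Mbps * 452 ms
= 1000 * 1e6 * 452 / 1000 bits
= 452000000 bits
= 56500000 bytes
= 55175.7812 KB
BDP = 452000000 bits (56500000 bytes)


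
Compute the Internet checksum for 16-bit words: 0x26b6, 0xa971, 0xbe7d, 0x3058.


Sum all words (with carry folding):
+ 0x26b6 = 0x26b6
+ 0xa971 = 0xd027
+ 0xbe7d = 0x8ea5
+ 0x3058 = 0xbefd
One's complement: ~0xbefd
Checksum = 0x4102


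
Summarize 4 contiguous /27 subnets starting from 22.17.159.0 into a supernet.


Original prefix: /27
Number of subnets: 4 = 2^2
New prefix = 27 - 2 = 25
Supernet: 22.17.159.0/25


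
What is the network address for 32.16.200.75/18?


IP:   00100000.00010000.11001000.01001011
Mask: 11111111.11111111.11000000.00000000
AND operation:
Net:  00100000.00010000.11000000.00000000
Network: 32.16.192.0/18


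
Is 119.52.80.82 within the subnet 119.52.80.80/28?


Subnet network: 119.52.80.80
Test IP AND mask: 119.52.80.80
Yes, 119.52.80.82 is in 119.52.80.80/28


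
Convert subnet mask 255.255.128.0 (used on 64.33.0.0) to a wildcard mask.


Subnet mask: 255.255.128.0
Wildcard = 255.255.255.255 - subnet mask
255 - 255 = 0
255 - 255 = 0
255 - 128 = 127
255 - 0 = 255
Wildcard: 0.0.127.255


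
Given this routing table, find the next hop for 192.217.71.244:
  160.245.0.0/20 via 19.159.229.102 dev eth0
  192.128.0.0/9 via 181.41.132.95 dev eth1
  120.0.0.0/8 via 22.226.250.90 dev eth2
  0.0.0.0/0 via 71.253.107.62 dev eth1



Longest prefix match for 192.217.71.244:
  /20 160.245.0.0: no
  /9 192.128.0.0: MATCH
  /8 120.0.0.0: no
  /0 0.0.0.0: MATCH
Selected: next-hop 181.41.132.95 via eth1 (matched /9)


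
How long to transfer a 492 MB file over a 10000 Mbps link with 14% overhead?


Effective throughput = 10000 * (1 - 14/100) = 8600 Mbps
File size in Mb = 492 * 8 = 3936 Mb
Time = 3936 / 8600
Time = 0.4577 seconds


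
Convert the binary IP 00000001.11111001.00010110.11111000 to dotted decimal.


00000001 = 1
11111001 = 249
00010110 = 22
11111000 = 248
IP: 1.249.22.248


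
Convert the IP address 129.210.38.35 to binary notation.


129 = 10000001
210 = 11010010
38 = 00100110
35 = 00100011
Binary: 10000001.11010010.00100110.00100011


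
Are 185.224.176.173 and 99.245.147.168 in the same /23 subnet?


Mask: 255.255.254.0
185.224.176.173 AND mask = 185.224.176.0
99.245.147.168 AND mask = 99.245.146.0
No, different subnets (185.224.176.0 vs 99.245.146.0)


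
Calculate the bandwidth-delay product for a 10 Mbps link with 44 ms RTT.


BDP = bandwidth * RTT
= 10 Mbps * 44 ms
= 10 * 1e6 * 44 / 1000 bits
= 440000 bits
= 55000 bytes
= 53.7109 KB
BDP = 440000 bits (55000 bytes)


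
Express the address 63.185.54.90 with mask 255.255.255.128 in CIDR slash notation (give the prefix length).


Binary: 11111111.11111111.11111111.10000000
Count leading 1s
Prefix: /25


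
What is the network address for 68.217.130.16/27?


IP:   01000100.11011001.10000010.00010000
Mask: 11111111.11111111.11111111.11100000
AND operation:
Net:  01000100.11011001.10000010.00000000
Network: 68.217.130.0/27


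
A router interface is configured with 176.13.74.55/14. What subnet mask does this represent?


/14 means 14 network bits, 18 host bits
Binary: 11111111111111000000000000000000
Mask: 255.252.0.0


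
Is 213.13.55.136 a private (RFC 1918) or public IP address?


RFC 1918 private ranges:
  10.0.0.0/8 (10.0.0.0 - 10.255.255.255)
  172.16.0.0/12 (172.16.0.0 - 172.31.255.255)
  192.168.0.0/16 (192.168.0.0 - 192.168.255.255)
Public (not in any RFC 1918 range)


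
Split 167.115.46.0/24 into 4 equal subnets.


New prefix = 24 + 2 = 26
Each subnet has 64 addresses
  167.115.46.0/26
  167.115.46.64/26
  167.115.46.128/26
  167.115.46.192/26
Subnets: 167.115.46.0/26, 167.115.46.64/26, 167.115.46.128/26, 167.115.46.192/26


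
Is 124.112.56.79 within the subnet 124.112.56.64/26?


Subnet network: 124.112.56.64
Test IP AND mask: 124.112.56.64
Yes, 124.112.56.79 is in 124.112.56.64/26


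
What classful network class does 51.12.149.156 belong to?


First octet: 51
Binary: 00110011
0xxxxxxx -> Class A (1-126)
Class A, default mask 255.0.0.0 (/8)


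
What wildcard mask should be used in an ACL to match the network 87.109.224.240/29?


Subnet mask: 255.255.255.248
Wildcard = 255.255.255.255 - subnet mask
255 - 255 = 0
255 - 255 = 0
255 - 255 = 0
255 - 248 = 7
Wildcard: 0.0.0.7


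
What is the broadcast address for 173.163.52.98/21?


Network: 173.163.48.0/21
Host bits = 11
Set all host bits to 1:
Broadcast: 173.163.55.255


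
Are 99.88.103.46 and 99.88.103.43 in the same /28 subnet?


Mask: 255.255.255.240
99.88.103.46 AND mask = 99.88.103.32
99.88.103.43 AND mask = 99.88.103.32
Yes, same subnet (99.88.103.32)


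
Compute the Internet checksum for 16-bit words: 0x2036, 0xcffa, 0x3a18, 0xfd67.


Sum all words (with carry folding):
+ 0x2036 = 0x2036
+ 0xcffa = 0xf030
+ 0x3a18 = 0x2a49
+ 0xfd67 = 0x27b1
One's complement: ~0x27b1
Checksum = 0xd84e


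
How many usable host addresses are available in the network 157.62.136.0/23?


Host bits = 32 - 23 = 9
Total addresses = 2^9 = 512
Usable = total - 2 (network and broadcast)
Usable hosts: 510


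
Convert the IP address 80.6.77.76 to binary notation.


80 = 01010000
6 = 00000110
77 = 01001101
76 = 01001100
Binary: 01010000.00000110.01001101.01001100


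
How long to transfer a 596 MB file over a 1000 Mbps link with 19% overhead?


Effective throughput = 1000 * (1 - 19/100) = 810 Mbps
File size in Mb = 596 * 8 = 4768 Mb
Time = 4768 / 810
Time = 5.8864 seconds


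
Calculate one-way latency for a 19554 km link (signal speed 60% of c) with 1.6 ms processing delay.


Speed = 0.6 * 3e5 km/s = 180000 km/s
Propagation delay = 19554 / 180000 = 0.1086 s = 108.6333 ms
Processing delay = 1.6 ms
Total one-way latency = 110.2333 ms


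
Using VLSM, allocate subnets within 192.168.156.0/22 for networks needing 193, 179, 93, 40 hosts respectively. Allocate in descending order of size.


193 hosts -> /24 (254 usable): 192.168.156.0/24
179 hosts -> /24 (254 usable): 192.168.157.0/24
93 hosts -> /25 (126 usable): 192.168.158.0/25
40 hosts -> /26 (62 usable): 192.168.158.128/26
Allocation: 192.168.156.0/24 (193 hosts, 254 usable); 192.168.157.0/24 (179 hosts, 254 usable); 192.168.158.0/25 (93 hosts, 126 usable); 192.168.158.128/26 (40 hosts, 62 usable)


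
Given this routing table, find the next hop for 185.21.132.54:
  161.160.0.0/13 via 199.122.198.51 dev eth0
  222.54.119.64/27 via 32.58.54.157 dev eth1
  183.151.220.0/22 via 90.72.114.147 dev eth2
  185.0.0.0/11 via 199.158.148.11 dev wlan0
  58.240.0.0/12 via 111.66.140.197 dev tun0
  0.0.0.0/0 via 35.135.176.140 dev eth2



Longest prefix match for 185.21.132.54:
  /13 161.160.0.0: no
  /27 222.54.119.64: no
  /22 183.151.220.0: no
  /11 185.0.0.0: MATCH
  /12 58.240.0.0: no
  /0 0.0.0.0: MATCH
Selected: next-hop 199.158.148.11 via wlan0 (matched /11)


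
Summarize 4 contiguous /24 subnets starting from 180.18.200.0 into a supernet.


Original prefix: /24
Number of subnets: 4 = 2^2
New prefix = 24 - 2 = 22
Supernet: 180.18.200.0/22


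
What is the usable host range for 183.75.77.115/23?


Network: 183.75.76.0
Broadcast: 183.75.77.255
First usable = network + 1
Last usable = broadcast - 1
Range: 183.75.76.1 to 183.75.77.254


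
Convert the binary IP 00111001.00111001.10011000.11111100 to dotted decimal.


00111001 = 57
00111001 = 57
10011000 = 152
11111100 = 252
IP: 57.57.152.252


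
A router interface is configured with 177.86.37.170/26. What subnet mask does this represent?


/26 means 26 network bits, 6 host bits
Binary: 11111111111111111111111111000000
Mask: 255.255.255.192


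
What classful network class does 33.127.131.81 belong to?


First octet: 33
Binary: 00100001
0xxxxxxx -> Class A (1-126)
Class A, default mask 255.0.0.0 (/8)


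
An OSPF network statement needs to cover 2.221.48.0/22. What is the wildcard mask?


Subnet mask: 255.255.252.0
Wildcard = 255.255.255.255 - subnet mask
255 - 255 = 0
255 - 255 = 0
255 - 252 = 3
255 - 0 = 255
Wildcard: 0.0.3.255


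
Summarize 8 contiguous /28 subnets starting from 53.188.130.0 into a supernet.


Original prefix: /28
Number of subnets: 8 = 2^3
New prefix = 28 - 3 = 25
Supernet: 53.188.130.0/25


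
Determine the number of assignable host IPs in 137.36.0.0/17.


Host bits = 32 - 17 = 15
Total addresses = 2^15 = 32768
Usable = total - 2 (network and broadcast)
Usable hosts: 32766


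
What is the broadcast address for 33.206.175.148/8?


Network: 33.0.0.0/8
Host bits = 24
Set all host bits to 1:
Broadcast: 33.255.255.255


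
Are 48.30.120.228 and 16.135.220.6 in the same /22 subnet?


Mask: 255.255.252.0
48.30.120.228 AND mask = 48.30.120.0
16.135.220.6 AND mask = 16.135.220.0
No, different subnets (48.30.120.0 vs 16.135.220.0)


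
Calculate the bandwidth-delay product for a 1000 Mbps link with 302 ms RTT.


BDP = bandwidth * RTT
= 1000 Mbps * 302 ms
= 1000 * 1e6 * 302 / 1000 bits
= 302000000 bits
= 37750000 bytes
= 36865.2344 KB
BDP = 302000000 bits (37750000 bytes)


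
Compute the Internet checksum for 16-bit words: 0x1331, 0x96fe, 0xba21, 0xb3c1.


Sum all words (with carry folding):
+ 0x1331 = 0x1331
+ 0x96fe = 0xaa2f
+ 0xba21 = 0x6451
+ 0xb3c1 = 0x1813
One's complement: ~0x1813
Checksum = 0xe7ec


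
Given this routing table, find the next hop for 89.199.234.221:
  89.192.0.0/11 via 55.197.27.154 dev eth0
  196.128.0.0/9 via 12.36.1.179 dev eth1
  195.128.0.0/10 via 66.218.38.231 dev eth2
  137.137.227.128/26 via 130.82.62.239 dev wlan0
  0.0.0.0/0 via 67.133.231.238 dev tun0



Longest prefix match for 89.199.234.221:
  /11 89.192.0.0: MATCH
  /9 196.128.0.0: no
  /10 195.128.0.0: no
  /26 137.137.227.128: no
  /0 0.0.0.0: MATCH
Selected: next-hop 55.197.27.154 via eth0 (matched /11)


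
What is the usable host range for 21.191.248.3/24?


Network: 21.191.248.0
Broadcast: 21.191.248.255
First usable = network + 1
Last usable = broadcast - 1
Range: 21.191.248.1 to 21.191.248.254


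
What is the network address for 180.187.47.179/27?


IP:   10110100.10111011.00101111.10110011
Mask: 11111111.11111111.11111111.11100000
AND operation:
Net:  10110100.10111011.00101111.10100000
Network: 180.187.47.160/27


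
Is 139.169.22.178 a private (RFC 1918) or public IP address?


RFC 1918 private ranges:
  10.0.0.0/8 (10.0.0.0 - 10.255.255.255)
  172.16.0.0/12 (172.16.0.0 - 172.31.255.255)
  192.168.0.0/16 (192.168.0.0 - 192.168.255.255)
Public (not in any RFC 1918 range)


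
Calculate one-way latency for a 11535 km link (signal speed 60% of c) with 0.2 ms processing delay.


Speed = 0.6 * 3e5 km/s = 180000 km/s
Propagation delay = 11535 / 180000 = 0.0641 s = 64.0833 ms
Processing delay = 0.2 ms
Total one-way latency = 64.2833 ms


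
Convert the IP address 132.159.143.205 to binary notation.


132 = 10000100
159 = 10011111
143 = 10001111
205 = 11001101
Binary: 10000100.10011111.10001111.11001101


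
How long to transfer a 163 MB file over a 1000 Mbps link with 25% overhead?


Effective throughput = 1000 * (1 - 25/100) = 750 Mbps
File size in Mb = 163 * 8 = 1304 Mb
Time = 1304 / 750
Time = 1.7387 seconds


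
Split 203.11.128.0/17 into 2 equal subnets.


New prefix = 17 + 1 = 18
Each subnet has 16384 addresses
  203.11.128.0/18
  203.11.192.0/18
Subnets: 203.11.128.0/18, 203.11.192.0/18


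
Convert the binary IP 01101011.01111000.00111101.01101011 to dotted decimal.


01101011 = 107
01111000 = 120
00111101 = 61
01101011 = 107
IP: 107.120.61.107


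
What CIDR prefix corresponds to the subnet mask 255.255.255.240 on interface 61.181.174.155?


Binary: 11111111.11111111.11111111.11110000
Count leading 1s
Prefix: /28


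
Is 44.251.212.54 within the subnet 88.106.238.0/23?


Subnet network: 88.106.238.0
Test IP AND mask: 44.251.212.0
No, 44.251.212.54 is not in 88.106.238.0/23


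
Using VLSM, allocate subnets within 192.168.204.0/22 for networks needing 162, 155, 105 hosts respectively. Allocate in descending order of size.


162 hosts -> /24 (254 usable): 192.168.204.0/24
155 hosts -> /24 (254 usable): 192.168.205.0/24
105 hosts -> /25 (126 usable): 192.168.206.0/25
Allocation: 192.168.204.0/24 (162 hosts, 254 usable); 192.168.205.0/24 (155 hosts, 254 usable); 192.168.206.0/25 (105 hosts, 126 usable)


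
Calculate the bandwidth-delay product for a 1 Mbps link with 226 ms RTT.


BDP = bandwidth * RTT
= 1 Mbps * 226 ms
= 1 * 1e6 * 226 / 1000 bits
= 226000 bits
= 28250 bytes
= 27.5879 KB
BDP = 226000 bits (28250 bytes)


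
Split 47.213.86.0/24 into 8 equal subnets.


New prefix = 24 + 3 = 27
Each subnet has 32 addresses
  47.213.86.0/27
  47.213.86.32/27
  47.213.86.64/27
  47.213.86.96/27
  47.213.86.128/27
  47.213.86.160/27
  47.213.86.192/27
  47.213.86.224/27
Subnets: 47.213.86.0/27, 47.213.86.32/27, 47.213.86.64/27, 47.213.86.96/27, 47.213.86.128/27, 47.213.86.160/27, 47.213.86.192/27, 47.213.86.224/27


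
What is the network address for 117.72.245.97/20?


IP:   01110101.01001000.11110101.01100001
Mask: 11111111.11111111.11110000.00000000
AND operation:
Net:  01110101.01001000.11110000.00000000
Network: 117.72.240.0/20


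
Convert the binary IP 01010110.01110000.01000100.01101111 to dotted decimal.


01010110 = 86
01110000 = 112
01000100 = 68
01101111 = 111
IP: 86.112.68.111


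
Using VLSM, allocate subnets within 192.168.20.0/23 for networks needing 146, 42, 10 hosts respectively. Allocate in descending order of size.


146 hosts -> /24 (254 usable): 192.168.20.0/24
42 hosts -> /26 (62 usable): 192.168.21.0/26
10 hosts -> /28 (14 usable): 192.168.21.64/28
Allocation: 192.168.20.0/24 (146 hosts, 254 usable); 192.168.21.0/26 (42 hosts, 62 usable); 192.168.21.64/28 (10 hosts, 14 usable)


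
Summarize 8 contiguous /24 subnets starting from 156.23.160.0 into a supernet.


Original prefix: /24
Number of subnets: 8 = 2^3
New prefix = 24 - 3 = 21
Supernet: 156.23.160.0/21


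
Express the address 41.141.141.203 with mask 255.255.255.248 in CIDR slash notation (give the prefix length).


Binary: 11111111.11111111.11111111.11111000
Count leading 1s
Prefix: /29


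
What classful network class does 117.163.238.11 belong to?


First octet: 117
Binary: 01110101
0xxxxxxx -> Class A (1-126)
Class A, default mask 255.0.0.0 (/8)


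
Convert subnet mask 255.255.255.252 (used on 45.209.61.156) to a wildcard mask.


Subnet mask: 255.255.255.252
Wildcard = 255.255.255.255 - subnet mask
255 - 255 = 0
255 - 255 = 0
255 - 255 = 0
255 - 252 = 3
Wildcard: 0.0.0.3


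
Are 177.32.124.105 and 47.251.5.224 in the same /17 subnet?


Mask: 255.255.128.0
177.32.124.105 AND mask = 177.32.0.0
47.251.5.224 AND mask = 47.251.0.0
No, different subnets (177.32.0.0 vs 47.251.0.0)


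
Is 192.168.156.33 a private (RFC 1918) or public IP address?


RFC 1918 private ranges:
  10.0.0.0/8 (10.0.0.0 - 10.255.255.255)
  172.16.0.0/12 (172.16.0.0 - 172.31.255.255)
  192.168.0.0/16 (192.168.0.0 - 192.168.255.255)
Private (in 192.168.0.0/16)


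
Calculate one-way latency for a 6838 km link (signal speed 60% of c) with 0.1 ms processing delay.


Speed = 0.6 * 3e5 km/s = 180000 km/s
Propagation delay = 6838 / 180000 = 0.038 s = 37.9889 ms
Processing delay = 0.1 ms
Total one-way latency = 38.0889 ms


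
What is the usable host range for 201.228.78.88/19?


Network: 201.228.64.0
Broadcast: 201.228.95.255
First usable = network + 1
Last usable = broadcast - 1
Range: 201.228.64.1 to 201.228.95.254


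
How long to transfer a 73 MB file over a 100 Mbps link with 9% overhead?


Effective throughput = 100 * (1 - 9/100) = 91 Mbps
File size in Mb = 73 * 8 = 584 Mb
Time = 584 / 91
Time = 6.4176 seconds


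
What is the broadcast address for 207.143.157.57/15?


Network: 207.142.0.0/15
Host bits = 17
Set all host bits to 1:
Broadcast: 207.143.255.255


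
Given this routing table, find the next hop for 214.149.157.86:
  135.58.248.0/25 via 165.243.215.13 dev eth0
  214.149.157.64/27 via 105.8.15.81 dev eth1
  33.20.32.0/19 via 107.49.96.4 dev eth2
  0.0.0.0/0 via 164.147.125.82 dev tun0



Longest prefix match for 214.149.157.86:
  /25 135.58.248.0: no
  /27 214.149.157.64: MATCH
  /19 33.20.32.0: no
  /0 0.0.0.0: MATCH
Selected: next-hop 105.8.15.81 via eth1 (matched /27)


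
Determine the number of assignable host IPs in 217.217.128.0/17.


Host bits = 32 - 17 = 15
Total addresses = 2^15 = 32768
Usable = total - 2 (network and broadcast)
Usable hosts: 32766


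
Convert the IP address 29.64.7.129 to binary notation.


29 = 00011101
64 = 01000000
7 = 00000111
129 = 10000001
Binary: 00011101.01000000.00000111.10000001


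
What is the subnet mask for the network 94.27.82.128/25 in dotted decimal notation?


/25 means 25 network bits, 7 host bits
Binary: 11111111111111111111111110000000
Mask: 255.255.255.128


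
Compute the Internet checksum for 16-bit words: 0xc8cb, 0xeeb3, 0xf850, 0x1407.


Sum all words (with carry folding):
+ 0xc8cb = 0xc8cb
+ 0xeeb3 = 0xb77f
+ 0xf850 = 0xafd0
+ 0x1407 = 0xc3d7
One's complement: ~0xc3d7
Checksum = 0x3c28


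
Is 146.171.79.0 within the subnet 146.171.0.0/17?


Subnet network: 146.171.0.0
Test IP AND mask: 146.171.0.0
Yes, 146.171.79.0 is in 146.171.0.0/17


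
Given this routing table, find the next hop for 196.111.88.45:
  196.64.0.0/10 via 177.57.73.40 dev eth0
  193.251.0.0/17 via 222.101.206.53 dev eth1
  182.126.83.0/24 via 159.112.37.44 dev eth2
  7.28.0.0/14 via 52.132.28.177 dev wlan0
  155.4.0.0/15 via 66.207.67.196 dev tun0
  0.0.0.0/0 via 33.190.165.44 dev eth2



Longest prefix match for 196.111.88.45:
  /10 196.64.0.0: MATCH
  /17 193.251.0.0: no
  /24 182.126.83.0: no
  /14 7.28.0.0: no
  /15 155.4.0.0: no
  /0 0.0.0.0: MATCH
Selected: next-hop 177.57.73.40 via eth0 (matched /10)


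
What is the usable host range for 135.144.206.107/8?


Network: 135.0.0.0
Broadcast: 135.255.255.255
First usable = network + 1
Last usable = broadcast - 1
Range: 135.0.0.1 to 135.255.255.254


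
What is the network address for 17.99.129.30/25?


IP:   00010001.01100011.10000001.00011110
Mask: 11111111.11111111.11111111.10000000
AND operation:
Net:  00010001.01100011.10000001.00000000
Network: 17.99.129.0/25
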